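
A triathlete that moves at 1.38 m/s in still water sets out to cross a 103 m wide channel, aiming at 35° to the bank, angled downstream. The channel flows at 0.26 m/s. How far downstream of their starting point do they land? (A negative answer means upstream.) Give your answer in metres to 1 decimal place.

180.9 m

Perpendicular speed = 0.792 m/s; crossing time = 103 / 0.792 = 130.127 s.
Net downstream speed = 1.390 m/s.
Drift = 1.390 × 130.127 = 180.932 m (downstream).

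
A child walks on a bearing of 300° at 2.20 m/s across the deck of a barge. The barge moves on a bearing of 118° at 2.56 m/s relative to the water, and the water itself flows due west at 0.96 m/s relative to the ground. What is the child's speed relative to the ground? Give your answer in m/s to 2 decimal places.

In east/north components (m/s): child relative to barge = (-1.905, 1.100); barge relative to water = (2.260, -1.202); water relative to ground = (-0.960, 0.000).
Sum = (-0.605, -0.102) m/s.
Speed = |(-0.605, -0.102)| = 0.613 m/s.

0.61 m/s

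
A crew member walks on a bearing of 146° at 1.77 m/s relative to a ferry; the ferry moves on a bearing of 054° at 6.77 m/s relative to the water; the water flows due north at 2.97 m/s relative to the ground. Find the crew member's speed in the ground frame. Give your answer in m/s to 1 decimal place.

In east/north components (m/s): crew member relative to ferry = (0.990, -1.467); ferry relative to water = (5.477, 3.979); water relative to ground = (0.000, 2.970).
Sum = (6.467, 5.482) m/s.
Speed = |(6.467, 5.482)| = 8.478 m/s.

8.5 m/s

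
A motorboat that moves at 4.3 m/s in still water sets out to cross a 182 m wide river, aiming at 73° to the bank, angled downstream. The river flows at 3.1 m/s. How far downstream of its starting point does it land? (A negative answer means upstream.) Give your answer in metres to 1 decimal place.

192.8 m

Perpendicular speed = 4.112 m/s; crossing time = 182 / 4.112 = 44.260 s.
Net downstream speed = 4.357 m/s.
Drift = 4.357 × 44.260 = 192.847 m (downstream).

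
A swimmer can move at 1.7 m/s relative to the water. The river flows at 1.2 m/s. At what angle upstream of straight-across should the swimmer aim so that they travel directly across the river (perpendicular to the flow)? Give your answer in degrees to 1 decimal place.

44.9°

To cancel the current, the upstream component of the swimmer's velocity must equal the flow: 1.7 sin θ = 1.2.
sin θ = 1.2 / 1.7 = 0.7059.
θ = arcsin(0.7059) = 44.901°.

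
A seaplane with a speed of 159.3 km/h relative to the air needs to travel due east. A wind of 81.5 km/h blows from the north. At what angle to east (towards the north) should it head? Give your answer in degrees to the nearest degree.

The wind pushes perpendicular to the desired track; the heading must have a component into the wind equal to 81.5 km/h: 159.3 sin θ = 81.5.
sin θ = 0.5116, so θ = 30.771°.

31°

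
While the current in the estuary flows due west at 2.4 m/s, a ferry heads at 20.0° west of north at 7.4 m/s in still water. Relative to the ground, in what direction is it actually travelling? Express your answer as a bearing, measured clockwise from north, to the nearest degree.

325°

Taking east as x and north as y: velocity relative to the water = (-2.531, 6.954) m/s; the water relative to ground = (-2.400, 0.000) m/s.
Velocity relative to ground = (-2.531, 6.954) + (-2.400, 0.000) = (-4.931, 6.954) m/s.
Bearing = atan2(-4.93, 6.95) = 324.66° clockwise from north.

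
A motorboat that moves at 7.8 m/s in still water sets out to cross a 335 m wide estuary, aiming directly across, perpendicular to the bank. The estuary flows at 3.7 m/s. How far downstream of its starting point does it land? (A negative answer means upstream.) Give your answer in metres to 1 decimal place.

Perpendicular speed = 7.800 m/s; crossing time = 335 / 7.800 = 42.949 s.
Net downstream speed = 3.700 m/s.
Drift = 3.700 × 42.949 = 158.910 m (downstream).

158.9 m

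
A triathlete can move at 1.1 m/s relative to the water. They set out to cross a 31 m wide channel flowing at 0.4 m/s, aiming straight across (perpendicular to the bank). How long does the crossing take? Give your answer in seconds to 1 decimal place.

28.2 s

The component of the triathlete's velocity perpendicular to the bank is 1.1 m/s.
The current is parallel to the bank, so it does not affect the crossing time.
Time = 31 / 1.100 = 28.182 s.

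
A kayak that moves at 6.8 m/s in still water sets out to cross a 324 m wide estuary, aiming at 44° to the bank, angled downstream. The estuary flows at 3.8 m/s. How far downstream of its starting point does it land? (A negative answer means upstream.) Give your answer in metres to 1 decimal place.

596.2 m

Perpendicular speed = 4.724 m/s; crossing time = 324 / 4.724 = 68.591 s.
Net downstream speed = 8.692 m/s.
Drift = 8.692 × 68.591 = 596.156 m (downstream).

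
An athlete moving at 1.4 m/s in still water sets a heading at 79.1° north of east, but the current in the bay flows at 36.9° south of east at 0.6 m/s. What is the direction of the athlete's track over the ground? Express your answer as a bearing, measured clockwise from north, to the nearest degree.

Taking east as x and north as y: velocity relative to the water = (0.265, 1.375) m/s; the water relative to ground = (0.480, -0.360) m/s.
Velocity relative to ground = (0.265, 1.375) + (0.480, -0.360) = (0.745, 1.014) m/s.
Bearing = atan2(0.74, 1.01) = 36.28° clockwise from north.

036°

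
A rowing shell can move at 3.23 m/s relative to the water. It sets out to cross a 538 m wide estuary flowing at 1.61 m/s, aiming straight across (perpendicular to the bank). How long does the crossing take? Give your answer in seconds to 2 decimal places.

The component of the rowing shell's velocity perpendicular to the bank is 3.23 m/s.
The current is parallel to the bank, so it does not affect the crossing time.
Time = 538 / 3.230 = 166.563 s.

166.56 s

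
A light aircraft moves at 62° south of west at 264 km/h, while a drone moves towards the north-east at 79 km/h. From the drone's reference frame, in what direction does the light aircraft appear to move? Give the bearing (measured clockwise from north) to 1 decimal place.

Taking east as x and north as y: light aircraft velocity = (-123.940, -233.098) km/h; drone velocity = (55.861, 55.861) km/h.
Velocity of light aircraft relative to drone = (-123.940, -233.098) − (55.861, 55.861) = (-179.802, -288.960) km/h.
Bearing = atan2(-179.80, -288.96) = 211.89° clockwise from north.

211.9°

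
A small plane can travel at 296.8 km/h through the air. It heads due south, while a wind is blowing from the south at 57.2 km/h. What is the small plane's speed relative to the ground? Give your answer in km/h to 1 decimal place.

Taking east as x and north as y: velocity relative to the air = (0.000, -296.800) km/h; the air relative to ground = (0.000, 57.200) km/h.
Velocity relative to ground = (0.000, -296.800) + (0.000, 57.200) = (0.000, -239.600) km/h.
Speed = |(0.000, -239.600)| = 239.600 km/h.

239.6 km/h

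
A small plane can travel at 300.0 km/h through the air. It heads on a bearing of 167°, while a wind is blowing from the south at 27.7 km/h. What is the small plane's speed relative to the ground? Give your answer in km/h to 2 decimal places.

Taking east as x and north as y: velocity relative to the air = (67.485, -292.311) km/h; the air relative to ground = (0.000, 27.700) km/h.
Velocity relative to ground = (67.485, -292.311) + (0.000, 27.700) = (67.485, -264.611) km/h.
Speed = |(67.485, -264.611)| = 273.081 km/h.

273.08 km/h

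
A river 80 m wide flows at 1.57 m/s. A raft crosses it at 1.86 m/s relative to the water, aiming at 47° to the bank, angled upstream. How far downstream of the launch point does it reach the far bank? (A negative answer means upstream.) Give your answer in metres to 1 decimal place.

17.7 m

Perpendicular speed = 1.360 m/s; crossing time = 80 / 1.360 = 58.810 s.
Net downstream speed = 0.301 m/s.
Drift = 0.301 × 58.810 = 17.730 m (downstream).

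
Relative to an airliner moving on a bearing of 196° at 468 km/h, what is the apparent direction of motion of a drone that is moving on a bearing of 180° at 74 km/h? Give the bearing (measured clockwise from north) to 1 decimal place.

Taking east as x and north as y: drone velocity = (0.000, -74.000) km/h; airliner velocity = (-128.998, -449.870) km/h.
Velocity of drone relative to airliner = (0.000, -74.000) − (-128.998, -449.870) = (128.998, 375.870) km/h.
Bearing = atan2(129.00, 375.87) = 18.94° clockwise from north.

018.9°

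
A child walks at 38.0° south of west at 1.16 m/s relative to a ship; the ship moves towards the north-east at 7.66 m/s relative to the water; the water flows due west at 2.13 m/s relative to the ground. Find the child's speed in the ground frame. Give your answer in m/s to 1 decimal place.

In east/north components (m/s): child relative to ship = (-0.914, -0.714); ship relative to water = (5.416, 5.416); water relative to ground = (-2.130, 0.000).
Sum = (2.372, 4.702) m/s.
Speed = |(2.372, 4.702)| = 5.267 m/s.

5.3 m/s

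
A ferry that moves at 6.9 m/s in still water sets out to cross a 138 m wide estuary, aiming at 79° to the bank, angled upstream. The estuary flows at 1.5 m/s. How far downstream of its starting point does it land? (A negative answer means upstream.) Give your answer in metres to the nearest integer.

Perpendicular speed = 6.773 m/s; crossing time = 138 / 6.773 = 20.374 s.
Net downstream speed = 0.183 m/s.
Drift = 0.183 × 20.374 = 3.737 m (downstream).

4 m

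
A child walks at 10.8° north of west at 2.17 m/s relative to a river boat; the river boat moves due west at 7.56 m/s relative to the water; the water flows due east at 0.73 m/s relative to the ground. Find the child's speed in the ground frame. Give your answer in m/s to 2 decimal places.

In east/north components (m/s): child relative to river boat = (-2.132, 0.407); river boat relative to water = (-7.560, 0.000); water relative to ground = (0.730, 0.000).
Sum = (-8.962, 0.407) m/s.
Speed = |(-8.962, 0.407)| = 8.971 m/s.

8.97 m/s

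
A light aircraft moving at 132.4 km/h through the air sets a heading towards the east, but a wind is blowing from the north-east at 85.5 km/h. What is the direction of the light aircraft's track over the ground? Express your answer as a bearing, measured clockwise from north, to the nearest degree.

130°

Taking east as x and north as y: velocity relative to the air = (132.400, 0.000) km/h; the air relative to ground = (-60.458, -60.458) km/h.
Velocity relative to ground = (132.400, 0.000) + (-60.458, -60.458) = (71.942, -60.458) km/h.
Bearing = atan2(71.94, -60.46) = 130.04° clockwise from north.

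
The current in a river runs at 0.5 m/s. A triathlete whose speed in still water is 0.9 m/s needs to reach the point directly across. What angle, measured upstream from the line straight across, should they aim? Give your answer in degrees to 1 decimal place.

33.7°

To cancel the current, the upstream component of the triathlete's velocity must equal the flow: 0.9 sin θ = 0.5.
sin θ = 0.5 / 0.9 = 0.5556.
θ = arcsin(0.5556) = 33.749°.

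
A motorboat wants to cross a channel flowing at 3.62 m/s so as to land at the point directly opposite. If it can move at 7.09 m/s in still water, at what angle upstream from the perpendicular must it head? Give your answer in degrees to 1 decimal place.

30.7°

To cancel the current, the upstream component of the motorboat's velocity must equal the flow: 7.09 sin θ = 3.62.
sin θ = 3.62 / 7.09 = 0.5106.
θ = arcsin(0.5106) = 30.702°.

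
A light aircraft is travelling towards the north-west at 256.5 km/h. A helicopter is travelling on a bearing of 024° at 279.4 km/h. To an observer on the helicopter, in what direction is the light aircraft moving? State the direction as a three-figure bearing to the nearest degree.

Taking east as x and north as y: light aircraft velocity = (-181.373, 181.373) km/h; helicopter velocity = (113.642, 255.245) km/h.
Velocity of light aircraft relative to helicopter = (-181.373, 181.373) − (113.642, 255.245) = (-295.015, -73.872) km/h.
Bearing = atan2(-295.02, -73.87) = 255.94° clockwise from north.

256°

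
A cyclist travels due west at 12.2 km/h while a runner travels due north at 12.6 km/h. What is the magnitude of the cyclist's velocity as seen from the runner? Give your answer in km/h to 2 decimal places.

Taking east as x and north as y: cyclist velocity = (-12.200, 0.000) km/h; runner velocity = (0.000, 12.600) km/h.
Velocity of cyclist relative to runner = (-12.200, 0.000) − (0.000, 12.600) = (-12.200, -12.600) km/h.
Magnitude = |(-12.200, -12.600)| = 17.539 km/h.

17.54 km/h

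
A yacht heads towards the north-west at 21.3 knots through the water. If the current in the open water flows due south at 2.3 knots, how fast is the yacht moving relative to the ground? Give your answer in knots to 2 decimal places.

Taking east as x and north as y: velocity relative to the water = (-15.061, 15.061) knots; the water relative to ground = (0.000, -2.300) knots.
Velocity relative to ground = (-15.061, 15.061) + (0.000, -2.300) = (-15.061, 12.761) knots.
Speed = |(-15.061, 12.761)| = 19.741 knots.

19.74 knots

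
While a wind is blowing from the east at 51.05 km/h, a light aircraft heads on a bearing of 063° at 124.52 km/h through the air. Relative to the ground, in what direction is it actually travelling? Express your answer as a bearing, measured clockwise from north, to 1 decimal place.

046.7°

Taking east as x and north as y: velocity relative to the air = (110.948, 56.531) km/h; the air relative to ground = (-51.050, 0.000) km/h.
Velocity relative to ground = (110.948, 56.531) + (-51.050, 0.000) = (59.898, 56.531) km/h.
Bearing = atan2(59.90, 56.53) = 46.66° clockwise from north.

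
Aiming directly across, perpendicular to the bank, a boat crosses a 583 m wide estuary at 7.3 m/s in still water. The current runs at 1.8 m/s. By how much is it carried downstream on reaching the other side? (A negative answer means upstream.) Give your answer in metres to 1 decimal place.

Perpendicular speed = 7.300 m/s; crossing time = 583 / 7.300 = 79.863 s.
Net downstream speed = 1.800 m/s.
Drift = 1.800 × 79.863 = 143.753 m (downstream).

143.8 m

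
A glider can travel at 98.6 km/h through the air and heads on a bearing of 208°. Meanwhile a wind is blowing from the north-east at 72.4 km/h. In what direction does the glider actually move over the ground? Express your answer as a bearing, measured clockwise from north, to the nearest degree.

215°

Taking east as x and north as y: velocity relative to the air = (-46.290, -87.059) km/h; the air relative to ground = (-51.195, -51.195) km/h.
Velocity relative to ground = (-46.290, -87.059) + (-51.195, -51.195) = (-97.484, -138.253) km/h.
Bearing = atan2(-97.48, -138.25) = 215.19° clockwise from north.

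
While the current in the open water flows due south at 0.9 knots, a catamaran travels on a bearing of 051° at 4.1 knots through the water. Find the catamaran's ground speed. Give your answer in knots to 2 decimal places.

3.60 knots

Taking east as x and north as y: velocity relative to the water = (3.186, 2.580) knots; the water relative to ground = (0.000, -0.900) knots.
Velocity relative to ground = (3.186, 2.580) + (0.000, -0.900) = (3.186, 1.680) knots.
Speed = |(3.186, 1.680)| = 3.602 knots.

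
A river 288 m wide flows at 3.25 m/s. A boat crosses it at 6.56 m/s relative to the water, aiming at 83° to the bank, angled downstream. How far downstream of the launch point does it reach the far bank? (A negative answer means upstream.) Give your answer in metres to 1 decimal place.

179.1 m

Perpendicular speed = 6.511 m/s; crossing time = 288 / 6.511 = 44.232 s.
Net downstream speed = 4.049 m/s.
Drift = 4.049 × 44.232 = 179.116 m (downstream).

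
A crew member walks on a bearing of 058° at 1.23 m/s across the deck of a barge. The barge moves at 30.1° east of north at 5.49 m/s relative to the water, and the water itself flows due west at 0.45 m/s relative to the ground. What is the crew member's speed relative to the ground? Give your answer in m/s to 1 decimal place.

In east/north components (m/s): crew member relative to barge = (1.043, 0.652); barge relative to water = (2.753, 4.750); water relative to ground = (-0.450, 0.000).
Sum = (3.346, 5.401) m/s.
Speed = |(3.346, 5.401)| = 6.354 m/s.

6.4 m/s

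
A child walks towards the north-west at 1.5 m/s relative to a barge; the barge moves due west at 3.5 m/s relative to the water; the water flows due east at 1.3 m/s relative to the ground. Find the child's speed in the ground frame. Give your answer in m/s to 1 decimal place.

In east/north components (m/s): child relative to barge = (-1.061, 1.061); barge relative to water = (-3.500, 0.000); water relative to ground = (1.300, 0.000).
Sum = (-3.261, 1.061) m/s.
Speed = |(-3.261, 1.061)| = 3.429 m/s.

3.4 m/s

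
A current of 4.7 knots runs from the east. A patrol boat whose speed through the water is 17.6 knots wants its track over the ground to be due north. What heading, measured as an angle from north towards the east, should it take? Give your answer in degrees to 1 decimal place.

The current pushes perpendicular to the desired track; the heading must have a component into the current equal to 4.7 knots: 17.6 sin θ = 4.7.
sin θ = 0.2670, so θ = 15.489°.

15.5°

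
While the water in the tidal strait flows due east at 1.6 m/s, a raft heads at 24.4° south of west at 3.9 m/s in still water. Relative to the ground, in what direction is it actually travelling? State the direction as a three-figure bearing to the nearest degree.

230°

Taking east as x and north as y: velocity relative to the water = (-3.552, -1.611) m/s; the water relative to ground = (1.600, 0.000) m/s.
Velocity relative to ground = (-3.552, -1.611) + (1.600, 0.000) = (-1.952, -1.611) m/s.
Bearing = atan2(-1.95, -1.61) = 230.46° clockwise from north.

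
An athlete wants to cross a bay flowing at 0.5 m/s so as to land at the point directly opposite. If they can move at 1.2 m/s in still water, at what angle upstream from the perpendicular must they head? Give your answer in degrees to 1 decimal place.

To cancel the current, the upstream component of the athlete's velocity must equal the flow: 1.2 sin θ = 0.5.
sin θ = 0.5 / 1.2 = 0.4167.
θ = arcsin(0.4167) = 24.624°.

24.6°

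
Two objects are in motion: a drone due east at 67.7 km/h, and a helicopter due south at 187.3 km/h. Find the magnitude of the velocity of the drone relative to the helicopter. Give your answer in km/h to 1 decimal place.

199.2 km/h

Taking east as x and north as y: drone velocity = (67.700, 0.000) km/h; helicopter velocity = (0.000, -187.300) km/h.
Velocity of drone relative to helicopter = (67.700, 0.000) − (0.000, -187.300) = (67.700, 187.300) km/h.
Magnitude = |(67.700, 187.300)| = 199.160 km/h.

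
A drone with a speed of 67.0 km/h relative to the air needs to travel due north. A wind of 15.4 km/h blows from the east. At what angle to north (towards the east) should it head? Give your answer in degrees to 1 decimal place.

13.3°

The wind pushes perpendicular to the desired track; the heading must have a component into the wind equal to 15.4 km/h: 67.0 sin θ = 15.4.
sin θ = 0.2299, so θ = 13.288°.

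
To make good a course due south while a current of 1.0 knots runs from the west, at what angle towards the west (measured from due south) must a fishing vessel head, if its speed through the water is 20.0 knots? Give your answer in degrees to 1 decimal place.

2.9°

The current pushes perpendicular to the desired track; the heading must have a component into the current equal to 1.0 knots: 20.0 sin θ = 1.0.
sin θ = 0.0500, so θ = 2.866°.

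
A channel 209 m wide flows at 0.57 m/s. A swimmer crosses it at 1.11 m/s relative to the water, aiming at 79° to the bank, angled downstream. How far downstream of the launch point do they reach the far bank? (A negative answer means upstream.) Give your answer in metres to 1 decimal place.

Perpendicular speed = 1.090 m/s; crossing time = 209 / 1.090 = 191.812 s.
Net downstream speed = 0.782 m/s.
Drift = 0.782 × 191.812 = 149.959 m (downstream).

150.0 m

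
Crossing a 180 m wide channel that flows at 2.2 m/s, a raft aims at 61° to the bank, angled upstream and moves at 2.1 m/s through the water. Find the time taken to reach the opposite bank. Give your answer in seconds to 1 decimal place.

The component of the raft's velocity perpendicular to the bank is 2.1 × sin 61° = 1.837 m/s.
The flow acts along the bank and has no component across it.
Time = 180 / 1.837 = 98.002 s.

98.0 s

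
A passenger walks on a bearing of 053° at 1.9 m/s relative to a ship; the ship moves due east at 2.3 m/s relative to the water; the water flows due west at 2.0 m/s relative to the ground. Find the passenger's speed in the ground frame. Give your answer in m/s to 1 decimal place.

In east/north components (m/s): passenger relative to ship = (1.517, 1.143); ship relative to water = (2.300, 0.000); water relative to ground = (-2.000, 0.000).
Sum = (1.817, 1.143) m/s.
Speed = |(1.817, 1.143)| = 2.147 m/s.

2.1 m/s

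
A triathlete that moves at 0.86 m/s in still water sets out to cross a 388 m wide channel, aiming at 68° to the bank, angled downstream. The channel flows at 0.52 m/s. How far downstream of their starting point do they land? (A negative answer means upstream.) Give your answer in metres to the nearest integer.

Perpendicular speed = 0.797 m/s; crossing time = 388 / 0.797 = 486.595 s.
Net downstream speed = 0.842 m/s.
Drift = 0.842 × 486.595 = 409.791 m (downstream).

410 m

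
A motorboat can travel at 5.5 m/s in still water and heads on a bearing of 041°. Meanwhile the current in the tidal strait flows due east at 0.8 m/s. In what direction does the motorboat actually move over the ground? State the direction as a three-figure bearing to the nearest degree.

047°

Taking east as x and north as y: velocity relative to the water = (3.608, 4.151) m/s; the water relative to ground = (0.800, 0.000) m/s.
Velocity relative to ground = (3.608, 4.151) + (0.800, 0.000) = (4.408, 4.151) m/s.
Bearing = atan2(4.41, 4.15) = 46.72° clockwise from north.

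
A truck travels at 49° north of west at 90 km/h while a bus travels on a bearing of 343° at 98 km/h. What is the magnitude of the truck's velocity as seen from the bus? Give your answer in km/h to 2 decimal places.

39.86 km/h

Taking east as x and north as y: truck velocity = (-59.045, 67.924) km/h; bus velocity = (-28.652, 93.718) km/h.
Velocity of truck relative to bus = (-59.045, 67.924) − (-28.652, 93.718) = (-30.393, -25.794) km/h.
Magnitude = |(-30.393, -25.794)| = 39.863 km/h.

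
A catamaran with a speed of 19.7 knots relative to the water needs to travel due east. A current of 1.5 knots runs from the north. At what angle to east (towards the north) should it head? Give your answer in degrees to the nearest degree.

4°

The current pushes perpendicular to the desired track; the heading must have a component into the current equal to 1.5 knots: 19.7 sin θ = 1.5.
sin θ = 0.0761, so θ = 4.367°.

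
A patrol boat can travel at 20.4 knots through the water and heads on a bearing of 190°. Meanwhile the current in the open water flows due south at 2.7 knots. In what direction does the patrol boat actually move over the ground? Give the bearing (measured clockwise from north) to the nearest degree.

189°

Taking east as x and north as y: velocity relative to the water = (-3.542, -20.090) knots; the water relative to ground = (0.000, -2.700) knots.
Velocity relative to ground = (-3.542, -20.090) + (0.000, -2.700) = (-3.542, -22.790) knots.
Bearing = atan2(-3.54, -22.79) = 188.84° clockwise from north.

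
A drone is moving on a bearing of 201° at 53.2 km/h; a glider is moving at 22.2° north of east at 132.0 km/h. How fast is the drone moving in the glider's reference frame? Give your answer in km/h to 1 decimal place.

Taking east as x and north as y: drone velocity = (-19.065, -49.666) km/h; glider velocity = (122.215, 49.875) km/h.
Velocity of drone relative to glider = (-19.065, -49.666) − (122.215, 49.875) = (-141.280, -99.541) km/h.
Magnitude = |(-141.280, -99.541)| = 172.825 km/h.

172.8 km/h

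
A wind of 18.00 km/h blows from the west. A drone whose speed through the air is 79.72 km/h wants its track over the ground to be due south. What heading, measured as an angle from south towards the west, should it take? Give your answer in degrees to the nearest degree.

The wind pushes perpendicular to the desired track; the heading must have a component into the wind equal to 18.00 km/h: 79.72 sin θ = 18.00.
sin θ = 0.2258, so θ = 13.049°.

13°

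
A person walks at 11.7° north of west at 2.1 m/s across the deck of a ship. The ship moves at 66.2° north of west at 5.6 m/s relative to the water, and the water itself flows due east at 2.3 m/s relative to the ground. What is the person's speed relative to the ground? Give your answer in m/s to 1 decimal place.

In east/north components (m/s): person relative to ship = (-2.056, 0.426); ship relative to water = (-2.260, 5.124); water relative to ground = (2.300, 0.000).
Sum = (-2.016, 5.550) m/s.
Speed = |(-2.016, 5.550)| = 5.905 m/s.

5.9 m/s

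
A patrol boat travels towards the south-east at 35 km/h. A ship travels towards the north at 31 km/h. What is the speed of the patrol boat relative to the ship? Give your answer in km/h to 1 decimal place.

61.0 km/h

Taking east as x and north as y: patrol boat velocity = (24.749, -24.749) km/h; ship velocity = (0.000, 31.000) km/h.
Velocity of patrol boat relative to ship = (24.749, -24.749) − (0.000, 31.000) = (24.749, -55.749) km/h.
Magnitude = |(24.749, -55.749)| = 60.995 km/h.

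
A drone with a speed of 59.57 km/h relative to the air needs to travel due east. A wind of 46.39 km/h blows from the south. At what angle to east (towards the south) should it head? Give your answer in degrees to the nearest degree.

The wind pushes perpendicular to the desired track; the heading must have a component into the wind equal to 46.39 km/h: 59.57 sin θ = 46.39.
sin θ = 0.7787, so θ = 51.146°.

51°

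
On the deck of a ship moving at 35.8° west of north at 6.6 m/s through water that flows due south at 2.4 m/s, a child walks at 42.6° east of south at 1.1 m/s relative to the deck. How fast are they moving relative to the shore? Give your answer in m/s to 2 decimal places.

3.78 m/s

In east/north components (m/s): child relative to ship = (0.745, -0.810); ship relative to water = (-3.861, 5.353); water relative to ground = (0.000, -2.400).
Sum = (-3.116, 2.143) m/s.
Speed = |(-3.116, 2.143)| = 3.782 m/s.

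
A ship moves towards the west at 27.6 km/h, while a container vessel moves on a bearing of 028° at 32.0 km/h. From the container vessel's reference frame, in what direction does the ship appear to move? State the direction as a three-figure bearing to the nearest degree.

236°

Taking east as x and north as y: ship velocity = (-27.600, 0.000) km/h; container vessel velocity = (15.023, 28.254) km/h.
Velocity of ship relative to container vessel = (-27.600, 0.000) − (15.023, 28.254) = (-42.623, -28.254) km/h.
Bearing = atan2(-42.62, -28.25) = 236.46° clockwise from north.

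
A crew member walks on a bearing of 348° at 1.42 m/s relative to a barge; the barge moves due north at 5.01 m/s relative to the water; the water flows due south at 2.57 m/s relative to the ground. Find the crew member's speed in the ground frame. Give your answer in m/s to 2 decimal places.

3.84 m/s

In east/north components (m/s): crew member relative to barge = (-0.295, 1.389); barge relative to water = (0.000, 5.010); water relative to ground = (0.000, -2.570).
Sum = (-0.295, 3.829) m/s.
Speed = |(-0.295, 3.829)| = 3.840 m/s.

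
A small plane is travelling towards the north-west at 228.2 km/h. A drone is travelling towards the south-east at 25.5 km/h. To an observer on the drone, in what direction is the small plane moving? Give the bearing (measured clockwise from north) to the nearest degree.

Taking east as x and north as y: small plane velocity = (-161.362, 161.362) km/h; drone velocity = (18.031, -18.031) km/h.
Velocity of small plane relative to drone = (-161.362, 161.362) − (18.031, -18.031) = (-179.393, 179.393) km/h.
Bearing = atan2(-179.39, 179.39) = 315.00° clockwise from north.

315°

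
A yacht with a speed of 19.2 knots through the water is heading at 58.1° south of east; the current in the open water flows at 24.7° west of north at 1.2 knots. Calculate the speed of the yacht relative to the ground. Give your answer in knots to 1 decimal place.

Taking east as x and north as y: velocity relative to the water = (10.146, -16.300) knots; the water relative to ground = (-0.501, 1.090) knots.
Velocity relative to ground = (10.146, -16.300) + (-0.501, 1.090) = (9.645, -15.210) knots.
Speed = |(9.645, -15.210)| = 18.010 knots.

18.0 knots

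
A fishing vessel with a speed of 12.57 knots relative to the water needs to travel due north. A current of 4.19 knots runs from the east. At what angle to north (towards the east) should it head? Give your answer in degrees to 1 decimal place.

19.5°

The current pushes perpendicular to the desired track; the heading must have a component into the current equal to 4.19 knots: 12.57 sin θ = 4.19.
sin θ = 0.3333, so θ = 19.471°.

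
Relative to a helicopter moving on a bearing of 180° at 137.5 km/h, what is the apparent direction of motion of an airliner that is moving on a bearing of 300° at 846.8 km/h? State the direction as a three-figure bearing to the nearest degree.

Taking east as x and north as y: airliner velocity = (-733.350, 423.400) km/h; helicopter velocity = (0.000, -137.500) km/h.
Velocity of airliner relative to helicopter = (-733.350, 423.400) − (0.000, -137.500) = (-733.350, 560.900) km/h.
Bearing = atan2(-733.35, 560.90) = 307.41° clockwise from north.

307°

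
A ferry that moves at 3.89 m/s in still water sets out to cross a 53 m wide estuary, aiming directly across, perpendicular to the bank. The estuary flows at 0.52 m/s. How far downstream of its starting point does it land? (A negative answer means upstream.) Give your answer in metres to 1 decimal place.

Perpendicular speed = 3.890 m/s; crossing time = 53 / 3.890 = 13.625 s.
Net downstream speed = 0.520 m/s.
Drift = 0.520 × 13.625 = 7.085 m (downstream).

7.1 m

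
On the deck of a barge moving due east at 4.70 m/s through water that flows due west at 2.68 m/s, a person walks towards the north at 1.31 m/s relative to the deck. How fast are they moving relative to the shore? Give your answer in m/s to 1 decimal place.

In east/north components (m/s): person relative to barge = (0.000, 1.310); barge relative to water = (4.700, 0.000); water relative to ground = (-2.680, 0.000).
Sum = (2.020, 1.310) m/s.
Speed = |(2.020, 1.310)| = 2.408 m/s.

2.4 m/s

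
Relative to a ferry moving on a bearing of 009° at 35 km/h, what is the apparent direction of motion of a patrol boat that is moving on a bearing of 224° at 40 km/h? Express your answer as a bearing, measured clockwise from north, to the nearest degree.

Taking east as x and north as y: patrol boat velocity = (-27.786, -28.774) km/h; ferry velocity = (5.475, 34.569) km/h.
Velocity of patrol boat relative to ferry = (-27.786, -28.774) − (5.475, 34.569) = (-33.262, -63.343) km/h.
Bearing = atan2(-33.26, -63.34) = 207.70° clockwise from north.

208°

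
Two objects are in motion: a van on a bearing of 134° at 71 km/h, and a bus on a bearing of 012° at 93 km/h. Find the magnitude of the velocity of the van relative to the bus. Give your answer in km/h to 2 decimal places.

Taking east as x and north as y: van velocity = (51.073, -49.321) km/h; bus velocity = (19.336, 90.968) km/h.
Velocity of van relative to bus = (51.073, -49.321) − (19.336, 90.968) = (31.737, -140.288) km/h.
Magnitude = |(31.737, -140.288)| = 143.834 km/h.

143.83 km/h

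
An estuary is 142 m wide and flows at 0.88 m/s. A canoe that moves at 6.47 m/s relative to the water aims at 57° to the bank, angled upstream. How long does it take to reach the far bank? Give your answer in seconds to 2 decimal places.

The component of the canoe's velocity perpendicular to the bank is 6.47 × sin 57° = 5.426 m/s.
The current is parallel to the bank, so it does not affect the crossing time.
Time = 142 / 5.426 = 26.169 s.

26.17 s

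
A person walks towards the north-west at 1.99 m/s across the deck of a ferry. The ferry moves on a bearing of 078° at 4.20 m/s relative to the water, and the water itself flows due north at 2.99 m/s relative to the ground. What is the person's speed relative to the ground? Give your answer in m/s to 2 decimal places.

5.92 m/s

In east/north components (m/s): person relative to ferry = (-1.407, 1.407); ferry relative to water = (4.108, 0.873); water relative to ground = (0.000, 2.990).
Sum = (2.701, 5.270) m/s.
Speed = |(2.701, 5.270)| = 5.922 m/s.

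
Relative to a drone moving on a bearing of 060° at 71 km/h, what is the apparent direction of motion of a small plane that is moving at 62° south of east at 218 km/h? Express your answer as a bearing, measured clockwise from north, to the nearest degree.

Taking east as x and north as y: small plane velocity = (102.345, -192.483) km/h; drone velocity = (61.488, 35.500) km/h.
Velocity of small plane relative to drone = (102.345, -192.483) − (61.488, 35.500) = (40.857, -227.983) km/h.
Bearing = atan2(40.86, -227.98) = 169.84° clockwise from north.

170°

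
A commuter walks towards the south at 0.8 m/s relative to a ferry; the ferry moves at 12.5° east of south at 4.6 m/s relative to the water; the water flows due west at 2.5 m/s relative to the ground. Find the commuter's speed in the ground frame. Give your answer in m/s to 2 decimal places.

In east/north components (m/s): commuter relative to ferry = (0.000, -0.800); ferry relative to water = (0.996, -4.491); water relative to ground = (-2.500, 0.000).
Sum = (-1.504, -5.291) m/s.
Speed = |(-1.504, -5.291)| = 5.501 m/s.

5.50 m/s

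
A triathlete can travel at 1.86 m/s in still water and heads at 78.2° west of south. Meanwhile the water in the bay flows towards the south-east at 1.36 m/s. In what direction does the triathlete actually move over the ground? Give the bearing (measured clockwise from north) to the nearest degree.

213°

Taking east as x and north as y: velocity relative to the water = (-1.821, -0.380) m/s; the water relative to ground = (0.962, -0.962) m/s.
Velocity relative to ground = (-1.821, -0.380) + (0.962, -0.962) = (-0.859, -1.342) m/s.
Bearing = atan2(-0.86, -1.34) = 212.62° clockwise from north.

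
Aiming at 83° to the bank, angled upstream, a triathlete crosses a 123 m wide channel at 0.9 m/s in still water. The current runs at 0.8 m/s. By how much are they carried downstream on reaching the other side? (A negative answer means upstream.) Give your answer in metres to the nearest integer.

Perpendicular speed = 0.893 m/s; crossing time = 123 / 0.893 = 137.693 s.
Net downstream speed = 0.690 m/s.
Drift = 0.690 × 137.693 = 95.052 m (downstream).

95 m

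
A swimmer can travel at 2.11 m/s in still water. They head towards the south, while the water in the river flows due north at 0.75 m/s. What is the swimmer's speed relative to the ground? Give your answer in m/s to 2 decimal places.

Taking east as x and north as y: velocity relative to the water = (0.000, -2.110) m/s; the water relative to ground = (0.000, 0.750) m/s.
Velocity relative to ground = (0.000, -2.110) + (0.000, 0.750) = (0.000, -1.360) m/s.
Speed = |(0.000, -1.360)| = 1.360 m/s.

1.36 m/s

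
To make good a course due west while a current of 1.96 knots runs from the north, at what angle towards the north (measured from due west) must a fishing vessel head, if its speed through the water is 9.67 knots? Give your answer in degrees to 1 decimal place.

The current pushes perpendicular to the desired track; the heading must have a component into the current equal to 1.96 knots: 9.67 sin θ = 1.96.
sin θ = 0.2027, so θ = 11.694°.

11.7°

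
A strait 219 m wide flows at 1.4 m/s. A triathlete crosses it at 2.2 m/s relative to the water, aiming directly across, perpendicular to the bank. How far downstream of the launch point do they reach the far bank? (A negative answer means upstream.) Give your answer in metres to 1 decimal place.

139.4 m

Perpendicular speed = 2.200 m/s; crossing time = 219 / 2.200 = 99.545 s.
Net downstream speed = 1.400 m/s.
Drift = 1.400 × 99.545 = 139.364 m (downstream).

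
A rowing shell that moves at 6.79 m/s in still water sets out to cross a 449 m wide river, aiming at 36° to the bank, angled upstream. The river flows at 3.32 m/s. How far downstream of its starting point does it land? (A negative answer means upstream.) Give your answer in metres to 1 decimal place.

Perpendicular speed = 3.991 m/s; crossing time = 449 / 3.991 = 112.501 s.
Net downstream speed = -2.173 m/s.
Drift = -2.173 × 112.501 = -244.491 m (upstream).

-244.5 m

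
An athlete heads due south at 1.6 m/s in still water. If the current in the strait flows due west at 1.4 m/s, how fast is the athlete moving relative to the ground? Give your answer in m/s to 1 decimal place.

Taking east as x and north as y: velocity relative to the water = (0.000, -1.600) m/s; the water relative to ground = (-1.400, 0.000) m/s.
Velocity relative to ground = (0.000, -1.600) + (-1.400, 0.000) = (-1.400, -1.600) m/s.
Speed = |(-1.400, -1.600)| = 2.126 m/s.

2.1 m/s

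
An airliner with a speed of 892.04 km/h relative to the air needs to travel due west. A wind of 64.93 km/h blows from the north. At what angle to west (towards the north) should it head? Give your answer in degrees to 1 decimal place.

The wind pushes perpendicular to the desired track; the heading must have a component into the wind equal to 64.93 km/h: 892.04 sin θ = 64.93.
sin θ = 0.0728, so θ = 4.174°.

4.2°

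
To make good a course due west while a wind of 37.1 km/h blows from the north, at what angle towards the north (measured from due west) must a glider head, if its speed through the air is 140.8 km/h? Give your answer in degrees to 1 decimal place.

The wind pushes perpendicular to the desired track; the heading must have a component into the wind equal to 37.1 km/h: 140.8 sin θ = 37.1.
sin θ = 0.2635, so θ = 15.278°.

15.3°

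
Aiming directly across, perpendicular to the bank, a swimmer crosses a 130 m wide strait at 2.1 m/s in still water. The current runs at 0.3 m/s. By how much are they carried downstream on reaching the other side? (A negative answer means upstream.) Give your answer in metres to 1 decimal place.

18.6 m

Perpendicular speed = 2.100 m/s; crossing time = 130 / 2.100 = 61.905 s.
Net downstream speed = 0.300 m/s.
Drift = 0.300 × 61.905 = 18.571 m (downstream).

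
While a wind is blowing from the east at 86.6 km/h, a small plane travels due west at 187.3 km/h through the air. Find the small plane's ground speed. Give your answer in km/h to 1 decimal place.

273.9 km/h

Taking east as x and north as y: velocity relative to the air = (-187.300, 0.000) km/h; the air relative to ground = (-86.600, 0.000) km/h.
Velocity relative to ground = (-187.300, 0.000) + (-86.600, 0.000) = (-273.900, 0.000) km/h.
Speed = |(-273.900, 0.000)| = 273.900 km/h.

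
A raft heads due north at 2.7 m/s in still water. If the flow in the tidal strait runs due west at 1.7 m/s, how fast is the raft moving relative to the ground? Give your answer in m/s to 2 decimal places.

3.19 m/s

Taking east as x and north as y: velocity relative to the water = (0.000, 2.700) m/s; the water relative to ground = (-1.700, 0.000) m/s.
Velocity relative to ground = (0.000, 2.700) + (-1.700, 0.000) = (-1.700, 2.700) m/s.
Speed = |(-1.700, 2.700)| = 3.191 m/s.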